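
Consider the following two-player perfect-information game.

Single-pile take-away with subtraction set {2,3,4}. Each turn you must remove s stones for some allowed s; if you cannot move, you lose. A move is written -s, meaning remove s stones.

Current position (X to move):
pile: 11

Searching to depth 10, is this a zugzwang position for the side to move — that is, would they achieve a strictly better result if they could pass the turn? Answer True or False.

zugzwang(11, X) = False

ply 1, X at 11 | -2=-1→9; -3=-1→8; -4=+1→7*
ply 2, O at 7 | -2=-1→5*; -3=-1→4; -4=-1→3
ply 3, X at 5 | -2=-1→3; -3=-1→2; -4=+1→1*
ply 4: 1 is terminal -1 (O); from 11 depth 10
suppose X passes — search the same position with O to move:
pass> ply 1, O at 11 | -2=-1→9; -3=-1→8; -4=+1→7*
pass> ply 2, X at 7 | -2=-1→5*; -3=-1→4; -4=-1→3
pass> ply 3, O at 5 | -2=-1→3; -3=-1→2; -4=+1→1*
pass> ply 4: 1 is terminal -1 (X); from 11 depth 10
for X: play +1, pass -1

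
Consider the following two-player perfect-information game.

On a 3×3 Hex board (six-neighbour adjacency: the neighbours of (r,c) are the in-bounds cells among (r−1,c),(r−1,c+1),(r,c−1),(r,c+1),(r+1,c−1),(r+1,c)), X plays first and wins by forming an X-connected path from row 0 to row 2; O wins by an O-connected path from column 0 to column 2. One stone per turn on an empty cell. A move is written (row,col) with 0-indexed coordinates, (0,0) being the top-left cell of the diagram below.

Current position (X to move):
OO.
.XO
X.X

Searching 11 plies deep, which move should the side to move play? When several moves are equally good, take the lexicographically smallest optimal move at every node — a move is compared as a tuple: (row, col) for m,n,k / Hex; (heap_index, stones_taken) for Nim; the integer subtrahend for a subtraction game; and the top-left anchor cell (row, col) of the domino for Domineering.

ply 1, X at OO./.XO/X.X | (0,2)=+1→OOX/.XO/X.X*; (1,0)=-1→OO./XXO/X.X; (2,1)=-1→OO./.XO/XXX
ply 2: OOX/.XO/X.X is terminal -1 (O); from OO./.XO/X.X depth 11

X's best at [OO./.XO/X.X]: (0,2)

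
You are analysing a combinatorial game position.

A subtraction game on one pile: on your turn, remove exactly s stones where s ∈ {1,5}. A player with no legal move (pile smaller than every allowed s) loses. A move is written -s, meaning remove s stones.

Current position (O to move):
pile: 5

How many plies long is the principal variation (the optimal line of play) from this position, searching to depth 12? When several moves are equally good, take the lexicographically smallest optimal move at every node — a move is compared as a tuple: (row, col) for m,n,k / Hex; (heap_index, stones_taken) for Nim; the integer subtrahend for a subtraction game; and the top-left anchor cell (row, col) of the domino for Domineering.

ply 1, O at 5 | -1=+1→4*; -5=+1→0
ply 2, X at 4 | -1=-1→3*
ply 3, O at 3 | -1=+1→2*
ply 4, X at 2 | -1=-1→1*
ply 5, O at 1 | -1=+1→0*
ply 6: 0 is terminal -1 (X); from 5 depth 12

PV length from [5]: 5 plies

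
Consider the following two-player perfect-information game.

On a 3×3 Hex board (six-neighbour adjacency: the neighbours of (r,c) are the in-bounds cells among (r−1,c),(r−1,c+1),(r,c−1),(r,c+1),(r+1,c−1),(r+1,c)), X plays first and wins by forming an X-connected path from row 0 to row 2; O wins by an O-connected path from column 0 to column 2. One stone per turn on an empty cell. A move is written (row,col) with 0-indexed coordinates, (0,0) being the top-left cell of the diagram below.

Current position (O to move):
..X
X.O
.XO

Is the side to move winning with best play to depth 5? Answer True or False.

O winning at [..X/X.O/.XO]: False

p1 O@[..X/X.O/.XO]: (0,0)[O.X/X.O/.XO]-1* (0,1)[.OX/X.O/.XO]-1 (1,1)[..X/XOO/.XO]-1 (2,0)[..X/X.O/OXO]-1
p2 X@[O.X/X.O/.XO]: (0,1)[OXX/X.O/.XO]+1* (1,1)[O.X/XXO/.XO]+1 (2,0)[O.X/X.O/XXO]+1
p3 O@[OXX/X.O/.XO]: (1,1)[OXX/XOO/.XO]-1* (2,0)[OXX/X.O/OXO]-1
p4 X@[OXX/XOO/.XO]: (2,0)[OXX/XOO/XXO]+1*
p5 O@[OXX/XOO/XXO] terminal -1; root [..X/X.O/.XO] d5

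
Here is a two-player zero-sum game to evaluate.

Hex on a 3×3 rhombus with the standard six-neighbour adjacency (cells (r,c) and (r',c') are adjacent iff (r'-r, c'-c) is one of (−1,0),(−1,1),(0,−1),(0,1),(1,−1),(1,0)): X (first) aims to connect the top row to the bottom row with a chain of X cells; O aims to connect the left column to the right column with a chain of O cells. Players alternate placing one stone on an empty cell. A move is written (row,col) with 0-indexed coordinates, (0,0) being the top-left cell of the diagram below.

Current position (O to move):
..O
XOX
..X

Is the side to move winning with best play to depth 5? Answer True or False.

[..O/XOX/..X] O move#1: (0,0):+1/O.O/XOX/..X*, (0,1):+1/.OO/XOX/..X, (2,0):+1/..O/XOX/O.X, (2,1):-1/..O/XOX/.OX
[O.O/XOX/..X] X move#2: (0,1):-1/OXO/XOX/..X*, (2,0):-1/O.O/XOX/X.X, (2,1):-1/O.O/XOX/.XX
[OXO/XOX/..X] O move#3: (2,0):+1/OXO/XOX/O.X*, (2,1):-1/OXO/XOX/.OX
[OXO/XOX/O.X] end (terminal -1, X#4); searched ..O/XOX/..X to 5

O winning at [..O/XOX/..X]: True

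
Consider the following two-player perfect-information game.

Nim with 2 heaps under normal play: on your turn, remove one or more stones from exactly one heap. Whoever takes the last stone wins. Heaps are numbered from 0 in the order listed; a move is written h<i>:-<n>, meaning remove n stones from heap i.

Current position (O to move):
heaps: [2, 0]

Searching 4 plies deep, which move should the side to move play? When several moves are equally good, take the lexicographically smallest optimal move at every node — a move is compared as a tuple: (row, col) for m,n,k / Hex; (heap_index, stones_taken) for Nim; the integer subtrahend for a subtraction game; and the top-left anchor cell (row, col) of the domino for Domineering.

O's best at [(2,0)]: h0:-2

[(2,0)] O move#1: h0:-1:-1/(1,0), h0:-2:+1/(0,0)*
[(0,0)] end (terminal -1, X#2); searched (2,0) to 4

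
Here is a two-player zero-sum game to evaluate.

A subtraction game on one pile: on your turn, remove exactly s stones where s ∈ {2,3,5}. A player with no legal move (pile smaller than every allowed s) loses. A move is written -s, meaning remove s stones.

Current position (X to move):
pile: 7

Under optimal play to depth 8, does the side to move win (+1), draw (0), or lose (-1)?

[7] X move#1: -2:-1/5*, -3:-1/4, -5:-1/2
[5] O move#2: -2:-1/3, -3:-1/2, -5:+1/0*
[0] end (terminal -1, X#3); searched 7 to 8

value(7, X) = -1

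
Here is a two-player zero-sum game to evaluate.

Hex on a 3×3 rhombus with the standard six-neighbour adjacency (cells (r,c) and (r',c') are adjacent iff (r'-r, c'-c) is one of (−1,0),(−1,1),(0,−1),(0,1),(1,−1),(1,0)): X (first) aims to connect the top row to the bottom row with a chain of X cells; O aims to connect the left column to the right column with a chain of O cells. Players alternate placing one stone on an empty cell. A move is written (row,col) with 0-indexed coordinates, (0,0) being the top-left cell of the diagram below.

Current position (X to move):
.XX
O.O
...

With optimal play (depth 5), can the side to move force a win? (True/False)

X winning at [.XX/O.O/...]: True

p1 X@[.XX/O.O/...]: (0,0)[XXX/O.O/...]-1 (1,1)[.XX/OXO/...]+1* (2,0)[.XX/O.O/X..]-1 (2,1)[.XX/O.O/.X.]-1 (2,2)[.XX/O.O/..X]-1
p2 O@[.XX/OXO/...]: (0,0)[OXX/OXO/...]-1* (2,0)[.XX/OXO/O..]-1 (2,1)[.XX/OXO/.O.]-1 (2,2)[.XX/OXO/..O]-1
p3 X@[OXX/OXO/...]: (2,0)[OXX/OXO/X..]+1* (2,1)[OXX/OXO/.X.]+1 (2,2)[OXX/OXO/..X]+1
p4 O@[OXX/OXO/X..] terminal -1; root [.XX/O.O/...] d5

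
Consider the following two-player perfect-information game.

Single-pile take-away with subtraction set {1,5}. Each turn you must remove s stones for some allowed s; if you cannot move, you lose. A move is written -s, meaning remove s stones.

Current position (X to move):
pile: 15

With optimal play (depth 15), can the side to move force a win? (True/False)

X winning at [15]: True

p1 X@[15]: -1[14]+1* -5[10]+1
p2 O@[14]: -1[13]-1* -5[9]-1
p3 X@[13]: -1[12]+1* -5[8]+1
p4 O@[12]: -1[11]-1* -5[7]-1
p5 X@[11]: -1[10]+1* -5[6]+1
p6 O@[10]: -1[9]-1* -5[5]-1
p7 X@[9]: -1[8]+1* -5[4]+1
p8 O@[8]: -1[7]-1* -5[3]-1
p9 X@[7]: -1[6]+1* -5[2]+1
p10 O@[6]: -1[5]-1* -5[1]-1
p11 X@[5]: -1[4]+1* -5[0]+1
p12 O@[4]: -1[3]-1*
p13 X@[3]: -1[2]+1*
p14 O@[2]: -1[1]-1*
p15 X@[1]: -1[0]+1*
p16 O@[0] terminal -1; root [15] d15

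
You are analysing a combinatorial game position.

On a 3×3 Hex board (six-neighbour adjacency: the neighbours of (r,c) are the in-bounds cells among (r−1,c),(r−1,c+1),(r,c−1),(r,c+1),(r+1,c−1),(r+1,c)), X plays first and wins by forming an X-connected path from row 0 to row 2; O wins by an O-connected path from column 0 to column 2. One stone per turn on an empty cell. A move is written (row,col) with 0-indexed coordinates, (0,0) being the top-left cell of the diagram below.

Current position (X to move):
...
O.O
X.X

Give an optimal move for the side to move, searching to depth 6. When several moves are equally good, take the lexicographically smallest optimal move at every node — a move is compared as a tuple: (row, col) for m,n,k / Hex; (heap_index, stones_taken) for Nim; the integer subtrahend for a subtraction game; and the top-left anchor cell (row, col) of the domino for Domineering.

ply 1, X at .../O.O/X.X | (0,0)=-1→X../O.O/X.X; (0,1)=-1→.X./O.O/X.X; (0,2)=-1→..X/O.O/X.X; (1,1)=+1→.../OXO/X.X*; (2,1)=-1→.../O.O/XXX
ply 2, O at .../OXO/X.X | (0,0)=-1→O../OXO/X.X*; (0,1)=-1→.O./OXO/X.X; (0,2)=-1→..O/OXO/X.X; (2,1)=-1→.../OXO/XOX
ply 3, X at O../OXO/X.X | (0,1)=+1→OX./OXO/X.X*; (0,2)=+1→O.X/OXO/X.X; (2,1)=+1→O../OXO/XXX
ply 4: OX./OXO/X.X is terminal -1 (O); from .../O.O/X.X depth 6

X's best at [.../O.O/X.X]: (1,1)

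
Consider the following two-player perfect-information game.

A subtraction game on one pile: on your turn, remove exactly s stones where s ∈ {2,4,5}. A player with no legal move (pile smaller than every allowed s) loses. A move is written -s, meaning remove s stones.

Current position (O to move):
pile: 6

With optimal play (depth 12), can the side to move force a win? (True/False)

ply 1, O at 6 | -2=-1→4; -4=-1→2; -5=+1→1*
ply 2: 1 is terminal -1 (X); from 6 depth 12

O winning at [6]: True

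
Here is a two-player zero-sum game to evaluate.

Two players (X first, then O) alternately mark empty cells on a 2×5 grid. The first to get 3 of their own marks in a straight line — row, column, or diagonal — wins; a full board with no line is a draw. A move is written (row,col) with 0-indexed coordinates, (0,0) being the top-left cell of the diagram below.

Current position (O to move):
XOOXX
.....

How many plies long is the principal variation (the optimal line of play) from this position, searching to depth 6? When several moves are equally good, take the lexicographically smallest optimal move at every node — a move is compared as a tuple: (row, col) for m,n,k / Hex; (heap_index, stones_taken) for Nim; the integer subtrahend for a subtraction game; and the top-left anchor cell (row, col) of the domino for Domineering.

PV length from [XOOXX/.....]: 5 plies

p1 O@[XOOXX/.....]: (1,0)[XOOXX/O....]+0* (1,1)[XOOXX/.O...]+0 (1,2)[XOOXX/..O..]+0 (1,3)[XOOXX/...O.]+0 (1,4)[XOOXX/....O]+0
p2 X@[XOOXX/O....]: (1,1)[XOOXX/OX...]+0* (1,2)[XOOXX/O.X..]+0 (1,3)[XOOXX/O..X.]+0 (1,4)[XOOXX/O...X]+0
p3 O@[XOOXX/OX...]: (1,2)[XOOXX/OXO..]+0* (1,3)[XOOXX/OX.O.]+0 (1,4)[XOOXX/OX..O]+0
p4 X@[XOOXX/OXO..]: (1,3)[XOOXX/OXOX.]+0* (1,4)[XOOXX/OXO.X]+0
p5 O@[XOOXX/OXOX.]: (1,4)[XOOXX/OXOXO]+0*
p6 X@[XOOXX/OXOXO] terminal +0; root [XOOXX/.....] d6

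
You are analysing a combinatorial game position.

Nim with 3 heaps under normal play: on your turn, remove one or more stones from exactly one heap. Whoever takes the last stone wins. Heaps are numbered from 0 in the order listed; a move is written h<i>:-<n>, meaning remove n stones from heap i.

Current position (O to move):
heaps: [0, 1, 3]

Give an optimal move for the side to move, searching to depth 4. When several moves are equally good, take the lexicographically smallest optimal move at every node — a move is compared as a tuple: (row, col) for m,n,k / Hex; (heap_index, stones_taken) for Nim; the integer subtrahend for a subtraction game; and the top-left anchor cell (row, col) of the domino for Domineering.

O's best at [(0,1,3)]: h2:-2

[(0,1,3)] O move#1: h1:-1:-1/(0,0,3), h2:-1:-1/(0,1,2), h2:-2:+1/(0,1,1)*, h2:-3:-1/(0,1,0)
[(0,1,1)] X move#2: h1:-1:-1/(0,0,1)*, h2:-1:-1/(0,1,0)
[(0,0,1)] O move#3: h2:-1:+1/(0,0,0)*
[(0,0,0)] end (terminal -1, X#4); searched (0,1,3) to 4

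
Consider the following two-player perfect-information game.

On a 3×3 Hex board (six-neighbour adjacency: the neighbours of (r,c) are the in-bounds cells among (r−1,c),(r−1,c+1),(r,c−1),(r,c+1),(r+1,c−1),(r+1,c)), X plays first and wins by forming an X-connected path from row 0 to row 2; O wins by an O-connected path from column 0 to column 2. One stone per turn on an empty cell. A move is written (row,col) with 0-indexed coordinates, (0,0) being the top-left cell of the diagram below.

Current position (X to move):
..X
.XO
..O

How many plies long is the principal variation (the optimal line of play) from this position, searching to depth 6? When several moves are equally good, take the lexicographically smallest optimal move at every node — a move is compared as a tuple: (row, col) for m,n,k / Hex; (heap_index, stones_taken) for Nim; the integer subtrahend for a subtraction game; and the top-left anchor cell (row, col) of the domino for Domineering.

PV length from [..X/.XO/..O]: 5 plies

p1 X@[..X/.XO/..O]: (0,0)[X.X/.XO/..O]+1* (0,1)[.XX/.XO/..O]+1 (1,0)[..X/XXO/..O]+1 (2,0)[..X/.XO/X.O]+1 (2,1)[..X/.XO/.XO]+1
p2 O@[X.X/.XO/..O]: (0,1)[XOX/.XO/..O]-1* (1,0)[X.X/OXO/..O]-1 (2,0)[X.X/.XO/O.O]-1 (2,1)[X.X/.XO/.OO]-1
p3 X@[XOX/.XO/..O]: (1,0)[XOX/XXO/..O]+1* (2,0)[XOX/.XO/X.O]+1 (2,1)[XOX/.XO/.XO]+1
p4 O@[XOX/XXO/..O]: (2,0)[XOX/XXO/O.O]-1* (2,1)[XOX/XXO/.OO]-1
p5 X@[XOX/XXO/O.O]: (2,1)[XOX/XXO/OXO]+1*
p6 O@[XOX/XXO/OXO] terminal -1; root [..X/.XO/..O] d6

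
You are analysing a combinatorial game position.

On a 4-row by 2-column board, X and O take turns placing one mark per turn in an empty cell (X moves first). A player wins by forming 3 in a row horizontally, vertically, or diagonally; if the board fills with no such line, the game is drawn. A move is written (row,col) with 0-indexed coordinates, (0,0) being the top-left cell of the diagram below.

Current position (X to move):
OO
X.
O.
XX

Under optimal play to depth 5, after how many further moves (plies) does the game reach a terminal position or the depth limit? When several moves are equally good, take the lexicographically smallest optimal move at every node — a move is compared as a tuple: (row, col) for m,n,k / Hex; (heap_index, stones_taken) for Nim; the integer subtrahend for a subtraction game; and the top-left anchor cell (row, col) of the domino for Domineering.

PV length from [OO/X./O./XX]: 2 plies

[OO/X./O./XX] X move#1: (1,1):+0/OO/XX/O./XX*, (2,1):+0/OO/X./OX/XX
[OO/XX/O./XX] O move#2: (2,1):+0/OO/XX/OO/XX*
[OO/XX/OO/XX] end (terminal +0, X#3); searched OO/X./O./XX to 5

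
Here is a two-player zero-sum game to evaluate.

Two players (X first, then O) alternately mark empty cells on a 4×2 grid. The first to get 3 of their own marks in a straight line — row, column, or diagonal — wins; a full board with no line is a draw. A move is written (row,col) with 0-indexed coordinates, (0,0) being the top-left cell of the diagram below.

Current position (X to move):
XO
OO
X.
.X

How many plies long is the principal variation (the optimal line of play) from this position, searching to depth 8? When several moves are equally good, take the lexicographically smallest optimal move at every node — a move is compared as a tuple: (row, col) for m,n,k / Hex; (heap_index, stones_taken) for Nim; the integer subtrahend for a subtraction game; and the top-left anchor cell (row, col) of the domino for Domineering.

ply 1, X at XO/OO/X./.X | (2,1)=+0→XO/OO/XX/.X*; (3,0)=-1→XO/OO/X./XX
ply 2, O at XO/OO/XX/.X | (3,0)=+0→XO/OO/XX/OX*
ply 3: XO/OO/XX/OX is terminal +0 (X); from XO/OO/X./.X depth 8

PV length from [XO/OO/X./.X]: 2 plies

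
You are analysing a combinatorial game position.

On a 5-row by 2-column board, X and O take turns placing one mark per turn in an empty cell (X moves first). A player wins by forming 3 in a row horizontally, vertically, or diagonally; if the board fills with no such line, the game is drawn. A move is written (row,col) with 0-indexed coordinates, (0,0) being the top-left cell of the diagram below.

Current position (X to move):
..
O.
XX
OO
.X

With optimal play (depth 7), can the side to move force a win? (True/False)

p1 X@[../O./XX/OO/.X]: (0,0)[X./O./XX/OO/.X]+0* (0,1)[.X/O./XX/OO/.X]+0 (1,1)[../OX/XX/OO/.X]+0 (4,0)[../O./XX/OO/XX]+0
p2 O@[X./O./XX/OO/.X]: (0,1)[XO/O./XX/OO/.X]+0* (1,1)[X./OO/XX/OO/.X]+0 (4,0)[X./O./XX/OO/OX]+0
p3 X@[XO/O./XX/OO/.X]: (1,1)[XO/OX/XX/OO/.X]+0* (4,0)[XO/O./XX/OO/XX]+0
p4 O@[XO/OX/XX/OO/.X]: (4,0)[XO/OX/XX/OO/OX]+0*
p5 X@[XO/OX/XX/OO/OX] terminal +0; root [../O./XX/OO/.X] d7

X winning at [../O./XX/OO/.X]: False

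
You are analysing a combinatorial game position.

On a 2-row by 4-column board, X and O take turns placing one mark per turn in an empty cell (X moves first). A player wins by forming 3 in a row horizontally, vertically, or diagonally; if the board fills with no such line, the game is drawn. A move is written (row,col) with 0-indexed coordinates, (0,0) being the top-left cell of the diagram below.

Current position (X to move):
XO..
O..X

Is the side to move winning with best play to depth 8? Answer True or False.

p1 X@[XO../O..X]: (0,2)[XOX./O..X]+0* (0,3)[XO.X/O..X]+0 (1,1)[XO../OX.X]+0 (1,2)[XO../O.XX]+0
p2 O@[XOX./O..X]: (0,3)[XOXO/O..X]+0* (1,1)[XOX./OO.X]+0 (1,2)[XOX./O.OX]+0
p3 X@[XOXO/O..X]: (1,1)[XOXO/OX.X]+0* (1,2)[XOXO/O.XX]+0
p4 O@[XOXO/OX.X]: (1,2)[XOXO/OXOX]+0*
p5 X@[XOXO/OXOX] terminal +0; root [XO../O..X] d8

X winning at [XO../O..X]: False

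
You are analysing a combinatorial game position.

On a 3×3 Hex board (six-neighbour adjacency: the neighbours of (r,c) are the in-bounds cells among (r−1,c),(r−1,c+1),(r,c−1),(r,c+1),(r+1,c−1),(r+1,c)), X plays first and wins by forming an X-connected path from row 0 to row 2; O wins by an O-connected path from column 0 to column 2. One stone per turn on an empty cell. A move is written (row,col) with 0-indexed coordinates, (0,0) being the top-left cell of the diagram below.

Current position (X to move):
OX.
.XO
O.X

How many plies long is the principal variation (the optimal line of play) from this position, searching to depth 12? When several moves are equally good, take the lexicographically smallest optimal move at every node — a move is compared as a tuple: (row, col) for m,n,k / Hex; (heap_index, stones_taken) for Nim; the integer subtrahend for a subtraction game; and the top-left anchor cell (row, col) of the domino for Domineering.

PV length from [OX./.XO/O.X]: 1 ply

ply 1, X at OX./.XO/O.X | (0,2)=-1→OXX/.XO/O.X; (1,0)=-1→OX./XXO/O.X; (2,1)=+1→OX./.XO/OXX*
ply 2: OX./.XO/OXX is terminal -1 (O); from OX./.XO/O.X depth 12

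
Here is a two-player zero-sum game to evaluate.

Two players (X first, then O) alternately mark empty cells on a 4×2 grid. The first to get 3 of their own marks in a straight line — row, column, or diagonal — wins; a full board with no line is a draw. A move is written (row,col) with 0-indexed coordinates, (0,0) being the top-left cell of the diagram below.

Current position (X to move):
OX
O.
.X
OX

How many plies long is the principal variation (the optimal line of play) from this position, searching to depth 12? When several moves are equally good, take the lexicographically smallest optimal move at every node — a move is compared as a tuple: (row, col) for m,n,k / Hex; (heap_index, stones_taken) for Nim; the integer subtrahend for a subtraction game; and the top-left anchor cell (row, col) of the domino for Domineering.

ply 1, X at OX/O./.X/OX | (1,1)=+1→OX/OX/.X/OX*; (2,0)=+0→OX/O./XX/OX
ply 2: OX/OX/.X/OX is terminal -1 (O); from OX/O./.X/OX depth 12

PV length from [OX/O./.X/OX]: 1 ply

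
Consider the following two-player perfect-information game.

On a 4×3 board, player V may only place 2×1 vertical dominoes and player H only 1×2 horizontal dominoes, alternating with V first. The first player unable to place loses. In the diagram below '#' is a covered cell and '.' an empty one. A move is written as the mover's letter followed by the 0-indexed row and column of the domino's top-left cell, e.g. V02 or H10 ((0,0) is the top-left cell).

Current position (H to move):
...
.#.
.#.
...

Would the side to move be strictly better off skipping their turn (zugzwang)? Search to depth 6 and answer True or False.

p1 H@[.../.#./.#./...]: H00[##./.#./.#./...]-1* H01[.##/.#./.#./...]-1 H30[.../.#./.#./##.]-1 H31[.../.#./.#./.##]-1
p2 V@[##./.#./.#./...]: V02[###/.##/.#./...]+1* V10[##./##./##./...]+1 V12[##./.##/.##/...]+1 V20[##./.#./##./#..]+1 V22[##./.#./.##/..#]+1
p3 H@[###/.##/.#./...]: H30[###/.##/.#./##.]-1* H31[###/.##/.#./.##]-1
p4 V@[###/.##/.#./##.]: V10[###/###/##./##.]+1* V22[###/.##/.##/###]+1
p5 H@[###/###/##./##.] terminal -1; root [.../.#./.#./...] d6
if H skipped the turn, V would face:
~ p1 V@[.../.#./.#./...]: V00[#../##./.#./...]+1* V02[..#/.##/.#./...]+1 V10[.../##./##./...]-1 V12[.../.##/.##/...]-1 V20[.../.#./##./#..]+1 V22[.../.#./.##/..#]+1
~ p2 H@[#../##./.#./...]: H01[###/##./.#./...]-1* H30[#../##./.#./##.]-1 H31[#../##./.#./.##]-1
~ p3 V@[###/##./.#./...]: V12[###/###/.##/...]-1 V20[###/##./##./#..]+1* V22[###/##./.##/..#]-1
~ p4 H@[###/##./##./#..]: H31[###/##./##./###]-1*
~ p5 V@[###/##./##./###]: V12[###/###/###/###]+1*
~ p6 H@[###/###/###/###] terminal -1; root [.../.#./.#./...] d6
compare (H): move=-1 vs pass=-1

zugzwang(.../.#./.#./..., H) = False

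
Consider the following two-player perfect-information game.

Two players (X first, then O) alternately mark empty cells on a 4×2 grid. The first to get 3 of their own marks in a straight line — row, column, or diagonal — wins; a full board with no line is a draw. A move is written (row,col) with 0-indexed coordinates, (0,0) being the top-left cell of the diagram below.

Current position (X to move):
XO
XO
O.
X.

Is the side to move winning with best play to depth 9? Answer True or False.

X winning at [XO/XO/O./X.]: False

ply 1, X at XO/XO/O./X. | (2,1)=+0→XO/XO/OX/X.*; (3,1)=-1→XO/XO/O./XX
ply 2, O at XO/XO/OX/X. | (3,1)=+0→XO/XO/OX/XO*
ply 3: XO/XO/OX/XO is terminal +0 (X); from XO/XO/O./X. depth 9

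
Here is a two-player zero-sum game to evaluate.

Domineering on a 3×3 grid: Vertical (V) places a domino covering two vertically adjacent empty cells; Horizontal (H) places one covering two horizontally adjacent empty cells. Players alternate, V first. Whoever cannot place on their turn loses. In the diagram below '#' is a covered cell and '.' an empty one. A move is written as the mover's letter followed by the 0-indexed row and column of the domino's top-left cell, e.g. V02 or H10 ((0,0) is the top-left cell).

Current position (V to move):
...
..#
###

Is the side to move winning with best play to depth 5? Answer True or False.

[.../..#/###] V move#1: V00:-1/#../#.#/###, V01:+1/.#./.##/###*
[.#./.##/###] end (terminal -1, H#2); searched .../..#/### to 5

V winning at [.../..#/###]: True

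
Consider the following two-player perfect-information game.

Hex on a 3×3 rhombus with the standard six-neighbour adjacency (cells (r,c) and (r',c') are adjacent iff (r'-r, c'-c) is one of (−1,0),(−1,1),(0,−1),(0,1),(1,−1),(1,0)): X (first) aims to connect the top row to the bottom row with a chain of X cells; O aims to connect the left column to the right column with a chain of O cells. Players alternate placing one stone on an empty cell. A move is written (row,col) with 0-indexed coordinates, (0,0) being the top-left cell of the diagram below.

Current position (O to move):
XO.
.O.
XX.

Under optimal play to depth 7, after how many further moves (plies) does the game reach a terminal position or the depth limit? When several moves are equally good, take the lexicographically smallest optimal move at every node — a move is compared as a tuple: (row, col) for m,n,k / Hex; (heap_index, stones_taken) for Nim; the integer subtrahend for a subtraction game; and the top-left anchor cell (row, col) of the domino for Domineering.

p1 O@[XO./.O./XX.]: (0,2)[XOO/.O./XX.]-1 (1,0)[XO./OO./XX.]+1* (1,2)[XO./.OO/XX.]-1 (2,2)[XO./.O./XXO]-1
p2 X@[XO./OO./XX.]: (0,2)[XOX/OO./XX.]-1* (1,2)[XO./OOX/XX.]-1 (2,2)[XO./OO./XXX]-1
p3 O@[XOX/OO./XX.]: (1,2)[XOX/OOO/XX.]+1* (2,2)[XOX/OO./XXO]-1
p4 X@[XOX/OOO/XX.] terminal -1; root [XO./.O./XX.] d7

PV length from [XO./.O./XX.]: 3 plies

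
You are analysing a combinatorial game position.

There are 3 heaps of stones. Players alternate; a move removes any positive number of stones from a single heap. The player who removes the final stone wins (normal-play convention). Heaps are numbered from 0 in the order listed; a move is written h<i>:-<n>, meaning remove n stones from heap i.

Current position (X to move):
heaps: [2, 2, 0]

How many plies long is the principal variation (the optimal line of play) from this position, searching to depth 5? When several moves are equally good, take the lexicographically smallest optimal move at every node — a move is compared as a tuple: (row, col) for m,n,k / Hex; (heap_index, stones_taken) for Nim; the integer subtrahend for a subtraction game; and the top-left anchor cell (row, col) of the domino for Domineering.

[(2,2,0)] X move#1: h0:-1:-1/(1,2,0)*, h0:-2:-1/(0,2,0), h1:-1:-1/(2,1,0), h1:-2:-1/(2,0,0)
[(1,2,0)] O move#2: h0:-1:-1/(0,2,0), h1:-1:+1/(1,1,0)*, h1:-2:-1/(1,0,0)
[(1,1,0)] X move#3: h0:-1:-1/(0,1,0)*, h1:-1:-1/(1,0,0)
[(0,1,0)] O move#4: h1:-1:+1/(0,0,0)*
[(0,0,0)] end (terminal -1, X#5); searched (2,2,0) to 5

PV length from [(2,2,0)]: 4 plies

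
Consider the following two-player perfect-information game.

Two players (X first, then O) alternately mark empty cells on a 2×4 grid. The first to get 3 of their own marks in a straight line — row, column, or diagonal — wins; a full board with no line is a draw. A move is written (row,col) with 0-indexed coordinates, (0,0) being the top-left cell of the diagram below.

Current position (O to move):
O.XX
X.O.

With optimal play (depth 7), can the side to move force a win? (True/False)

O winning at [O.XX/X.O.]: False

ply 1, O at O.XX/X.O. | (0,1)=+0→OOXX/X.O.*; (1,1)=-1→O.XX/XOO.; (1,3)=-1→O.XX/X.OO
ply 2, X at OOXX/X.O. | (1,1)=+0→OOXX/XXO.*; (1,3)=+0→OOXX/X.OX
ply 3, O at OOXX/XXO. | (1,3)=+0→OOXX/XXOO*
ply 4: OOXX/XXOO is terminal +0 (X); from O.XX/X.O. depth 7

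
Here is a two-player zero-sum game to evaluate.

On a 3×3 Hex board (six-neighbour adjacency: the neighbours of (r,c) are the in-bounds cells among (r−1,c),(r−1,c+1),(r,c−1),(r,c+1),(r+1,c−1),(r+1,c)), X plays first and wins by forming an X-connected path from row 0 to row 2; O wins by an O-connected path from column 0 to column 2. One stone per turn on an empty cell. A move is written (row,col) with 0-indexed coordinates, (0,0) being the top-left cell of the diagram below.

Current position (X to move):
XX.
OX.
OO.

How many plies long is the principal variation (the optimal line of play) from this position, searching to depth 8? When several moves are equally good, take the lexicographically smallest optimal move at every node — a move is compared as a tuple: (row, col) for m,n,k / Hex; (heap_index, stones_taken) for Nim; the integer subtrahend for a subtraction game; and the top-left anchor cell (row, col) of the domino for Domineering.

PV length from [XX./OX./OO.]: 2 plies

ply 1, X at XX./OX./OO. | (0,2)=-1→XXX/OX./OO.*; (1,2)=-1→XX./OXX/OO.; (2,2)=-1→XX./OX./OOX
ply 2, O at XXX/OX./OO. | (1,2)=+1→XXX/OXO/OO.*; (2,2)=+1→XXX/OX./OOO
ply 3: XXX/OXO/OO. is terminal -1 (X); from XX./OX./OO. depth 8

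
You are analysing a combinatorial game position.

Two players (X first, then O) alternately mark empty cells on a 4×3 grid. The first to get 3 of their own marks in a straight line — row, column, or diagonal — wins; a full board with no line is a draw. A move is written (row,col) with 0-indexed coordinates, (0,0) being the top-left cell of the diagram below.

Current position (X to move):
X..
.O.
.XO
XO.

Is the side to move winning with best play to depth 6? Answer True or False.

X winning at [X../.O./.XO/XO.]: True

p1 X@[X../.O./.XO/XO.]: (0,1)[XX./.O./.XO/XO.]+1* (0,2)[X.X/.O./.XO/XO.]+1 (1,0)[X../XO./.XO/XO.]+1 (1,2)[X../.OX/.XO/XO.]+1 (2,0)[X../.O./XXO/XO.]+1 (3,2)[X../.O./.XO/XOX]+1
p2 O@[XX./.O./.XO/XO.]: (0,2)[XXO/.O./.XO/XO.]-1* (1,0)[XX./OO./.XO/XO.]-1 (1,2)[XX./.OO/.XO/XO.]-1 (2,0)[XX./.O./OXO/XO.]-1 (3,2)[XX./.O./.XO/XOO]-1
p3 X@[XXO/.O./.XO/XO.]: (1,0)[XXO/XO./.XO/XO.]-1 (1,2)[XXO/.OX/.XO/XO.]+1* (2,0)[XXO/.O./XXO/XO.]-1 (3,2)[XXO/.O./.XO/XOX]-1
p4 O@[XXO/.OX/.XO/XO.] terminal -1; root [X../.O./.XO/XO.] d6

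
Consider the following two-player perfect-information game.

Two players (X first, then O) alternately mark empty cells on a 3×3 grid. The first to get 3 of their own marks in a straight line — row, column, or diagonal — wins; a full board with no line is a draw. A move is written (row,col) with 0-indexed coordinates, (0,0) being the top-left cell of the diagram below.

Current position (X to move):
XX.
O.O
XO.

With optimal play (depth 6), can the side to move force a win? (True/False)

ply 1, X at XX./O.O/XO. | (0,2)=+1→XXX/O.O/XO.*; (1,1)=+1→XX./OXO/XO.; (2,2)=-1→XX./O.O/XOX
ply 2: XXX/O.O/XO. is terminal -1 (O); from XX./O.O/XO. depth 6

X winning at [XX./O.O/XO.]: True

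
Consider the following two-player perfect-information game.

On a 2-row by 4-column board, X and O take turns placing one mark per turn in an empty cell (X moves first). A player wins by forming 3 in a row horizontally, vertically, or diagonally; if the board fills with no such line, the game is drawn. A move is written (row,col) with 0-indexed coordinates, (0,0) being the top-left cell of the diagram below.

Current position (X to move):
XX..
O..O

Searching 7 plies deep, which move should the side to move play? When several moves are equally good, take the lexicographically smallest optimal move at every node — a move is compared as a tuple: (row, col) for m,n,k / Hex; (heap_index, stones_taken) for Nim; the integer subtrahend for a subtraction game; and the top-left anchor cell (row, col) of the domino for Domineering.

p1 X@[XX../O..O]: (0,2)[XXX./O..O]+1* (0,3)[XX.X/O..O]+0 (1,1)[XX../OX.O]+0 (1,2)[XX../O.XO]+0
p2 O@[XXX./O..O] terminal -1; root [XX../O..O] d7

X's best at [XX../O..O]: (0,2)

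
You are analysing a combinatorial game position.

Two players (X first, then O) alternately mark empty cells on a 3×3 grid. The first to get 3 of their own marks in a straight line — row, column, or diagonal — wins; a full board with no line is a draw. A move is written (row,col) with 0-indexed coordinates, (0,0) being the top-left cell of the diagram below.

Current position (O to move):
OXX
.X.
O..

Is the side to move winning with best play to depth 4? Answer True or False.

[OXX/.X./O..] O move#1: (1,0):+1/OXX/OX./O..*, (1,2):-1/OXX/.XO/O.., (2,1):+1/OXX/.X./OO., (2,2):-1/OXX/.X./O.O
[OXX/OX./O..] end (terminal -1, X#2); searched OXX/.X./O.. to 4

O winning at [OXX/.X./O..]: True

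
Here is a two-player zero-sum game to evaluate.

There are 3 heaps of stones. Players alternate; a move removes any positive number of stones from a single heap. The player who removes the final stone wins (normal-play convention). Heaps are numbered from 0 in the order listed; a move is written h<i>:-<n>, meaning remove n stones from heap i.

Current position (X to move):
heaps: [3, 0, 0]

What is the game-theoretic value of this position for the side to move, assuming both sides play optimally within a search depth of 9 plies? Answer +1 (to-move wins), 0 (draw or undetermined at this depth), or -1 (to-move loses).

p1 X@[(3,0,0)]: h0:-1[(2,0,0)]-1 h0:-2[(1,0,0)]-1 h0:-3[(0,0,0)]+1*
p2 O@[(0,0,0)] terminal -1; root [(3,0,0)] d9

value((3,0,0), X) = +1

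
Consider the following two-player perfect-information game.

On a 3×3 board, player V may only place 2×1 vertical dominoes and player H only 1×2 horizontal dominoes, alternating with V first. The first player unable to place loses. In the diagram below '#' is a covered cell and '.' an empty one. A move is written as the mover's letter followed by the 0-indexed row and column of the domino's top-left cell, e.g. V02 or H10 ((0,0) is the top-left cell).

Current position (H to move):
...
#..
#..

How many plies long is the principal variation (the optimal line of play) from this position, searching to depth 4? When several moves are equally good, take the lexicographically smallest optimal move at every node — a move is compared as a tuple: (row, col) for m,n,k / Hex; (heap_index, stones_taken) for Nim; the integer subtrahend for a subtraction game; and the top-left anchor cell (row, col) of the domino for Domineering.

[.../#../#..] H move#1: H00:-1/##./#../#.., H01:-1/.##/#../#.., H11:+1/.../###/#..*, H21:-1/.../#../###
[.../###/#..] end (terminal -1, V#2); searched .../#../#.. to 4

PV length from [.../#../#..]: 1 ply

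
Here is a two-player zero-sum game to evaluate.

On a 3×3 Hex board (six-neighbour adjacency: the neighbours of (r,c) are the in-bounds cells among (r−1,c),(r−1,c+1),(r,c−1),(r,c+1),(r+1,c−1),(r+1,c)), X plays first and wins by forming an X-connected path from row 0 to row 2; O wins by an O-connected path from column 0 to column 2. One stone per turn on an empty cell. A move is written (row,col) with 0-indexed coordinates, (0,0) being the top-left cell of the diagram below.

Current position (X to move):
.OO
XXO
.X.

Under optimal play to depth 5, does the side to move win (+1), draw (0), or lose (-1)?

value(.OO/XXO/.X., X) = +1

[.OO/XXO/.X.] X move#1: (0,0):+1/XOO/XXO/.X.*, (2,0):-1/.OO/XXO/XX., (2,2):-1/.OO/XXO/.XX
[XOO/XXO/.X.] end (terminal -1, O#2); searched .OO/XXO/.X. to 5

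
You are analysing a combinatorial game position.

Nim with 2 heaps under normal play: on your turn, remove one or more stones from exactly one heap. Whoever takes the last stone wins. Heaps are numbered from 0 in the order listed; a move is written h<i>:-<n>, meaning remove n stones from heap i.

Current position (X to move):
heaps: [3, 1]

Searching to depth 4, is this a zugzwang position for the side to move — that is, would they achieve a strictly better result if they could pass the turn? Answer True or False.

zugzwang((3,1), X) = False

ply 1, X at (3,1) | h0:-1=-1→(2,1); h0:-2=+1→(1,1)*; h0:-3=-1→(0,1); h1:-1=-1→(3,0)
ply 2, O at (1,1) | h0:-1=-1→(0,1)*; h1:-1=-1→(1,0)
ply 3, X at (0,1) | h1:-1=+1→(0,0)*
ply 4: (0,0) is terminal -1 (O); from (3,1) depth 4
suppose X passes — search the same position with O to move:
pass> ply 1, O at (3,1) | h0:-1=-1→(2,1); h0:-2=+1→(1,1)*; h0:-3=-1→(0,1); h1:-1=-1→(3,0)
pass> ply 2, X at (1,1) | h0:-1=-1→(0,1)*; h1:-1=-1→(1,0)
pass> ply 3, O at (0,1) | h1:-1=+1→(0,0)*
pass> ply 4: (0,0) is terminal -1 (X); from (3,1) depth 4
for X: play +1, pass -1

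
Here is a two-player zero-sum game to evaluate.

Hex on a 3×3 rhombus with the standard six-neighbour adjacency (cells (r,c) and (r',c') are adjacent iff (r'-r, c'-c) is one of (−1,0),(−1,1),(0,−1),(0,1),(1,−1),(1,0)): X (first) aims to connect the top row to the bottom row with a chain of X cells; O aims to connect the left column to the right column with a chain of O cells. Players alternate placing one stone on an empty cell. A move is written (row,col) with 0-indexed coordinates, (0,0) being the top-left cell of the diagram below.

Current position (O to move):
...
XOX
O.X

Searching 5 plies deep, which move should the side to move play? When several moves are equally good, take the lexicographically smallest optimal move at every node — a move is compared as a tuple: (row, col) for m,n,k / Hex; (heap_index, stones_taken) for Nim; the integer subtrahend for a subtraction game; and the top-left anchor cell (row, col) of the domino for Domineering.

p1 O@[.../XOX/O.X]: (0,0)[O../XOX/O.X]-1 (0,1)[.O./XOX/O.X]-1 (0,2)[..O/XOX/O.X]+1* (2,1)[.../XOX/OOX]-1
p2 X@[..O/XOX/O.X] terminal -1; root [.../XOX/O.X] d5

O's best at [.../XOX/O.X]: (0,2)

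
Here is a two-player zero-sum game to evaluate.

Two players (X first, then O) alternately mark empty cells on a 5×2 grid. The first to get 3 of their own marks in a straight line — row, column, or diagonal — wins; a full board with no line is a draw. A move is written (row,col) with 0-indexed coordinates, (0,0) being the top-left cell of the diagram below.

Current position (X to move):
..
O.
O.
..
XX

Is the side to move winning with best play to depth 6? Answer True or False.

X winning at [../O./O./../XX]: False

p1 X@[../O./O./../XX]: (0,0)[X./O./O./../XX]-1* (0,1)[.X/O./O./../XX]-1 (1,1)[../OX/O./../XX]-1 (2,1)[../O./OX/../XX]-1 (3,0)[../O./O./X./XX]-1 (3,1)[../O./O./.X/XX]-1
p2 O@[X./O./O./../XX]: (0,1)[XO/O./O./../XX]+0 (1,1)[X./OO/O./../XX]+1* (2,1)[X./O./OO/../XX]+1 (3,0)[X./O./O./O./XX]+1 (3,1)[X./O./O./.O/XX]+0
p3 X@[X./OO/O./../XX]: (0,1)[XX/OO/O./../XX]-1* (2,1)[X./OO/OX/../XX]-1 (3,0)[X./OO/O./X./XX]-1 (3,1)[X./OO/O./.X/XX]-1
p4 O@[XX/OO/O./../XX]: (2,1)[XX/OO/OO/../XX]+1* (3,0)[XX/OO/O./O./XX]+1 (3,1)[XX/OO/O./.O/XX]+1
p5 X@[XX/OO/OO/../XX]: (3,0)[XX/OO/OO/X./XX]-1* (3,1)[XX/OO/OO/.X/XX]-1
p6 O@[XX/OO/OO/X./XX]: (3,1)[XX/OO/OO/XO/XX]+1*
p7 X@[XX/OO/OO/XO/XX] terminal -1; root [../O./O./../XX] d6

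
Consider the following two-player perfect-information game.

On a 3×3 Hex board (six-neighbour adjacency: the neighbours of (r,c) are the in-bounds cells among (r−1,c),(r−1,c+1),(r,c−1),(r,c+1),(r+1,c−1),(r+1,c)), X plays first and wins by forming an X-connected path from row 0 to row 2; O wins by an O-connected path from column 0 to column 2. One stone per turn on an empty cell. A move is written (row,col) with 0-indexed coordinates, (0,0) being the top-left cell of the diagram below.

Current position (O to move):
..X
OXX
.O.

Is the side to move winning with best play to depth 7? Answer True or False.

O winning at [..X/OXX/.O.]: False

ply 1, O at ..X/OXX/.O. | (0,0)=-1→O.X/OXX/.O.*; (0,1)=-1→.OX/OXX/.O.; (2,0)=-1→..X/OXX/OO.; (2,2)=-1→..X/OXX/.OO
ply 2, X at O.X/OXX/.O. | (0,1)=+1→OXX/OXX/.O.*; (2,0)=+1→O.X/OXX/XO.; (2,2)=+1→O.X/OXX/.OX
ply 3, O at OXX/OXX/.O. | (2,0)=-1→OXX/OXX/OO.*; (2,2)=-1→OXX/OXX/.OO
ply 4, X at OXX/OXX/OO. | (2,2)=+1→OXX/OXX/OOX*
ply 5: OXX/OXX/OOX is terminal -1 (O); from ..X/OXX/.O. depth 7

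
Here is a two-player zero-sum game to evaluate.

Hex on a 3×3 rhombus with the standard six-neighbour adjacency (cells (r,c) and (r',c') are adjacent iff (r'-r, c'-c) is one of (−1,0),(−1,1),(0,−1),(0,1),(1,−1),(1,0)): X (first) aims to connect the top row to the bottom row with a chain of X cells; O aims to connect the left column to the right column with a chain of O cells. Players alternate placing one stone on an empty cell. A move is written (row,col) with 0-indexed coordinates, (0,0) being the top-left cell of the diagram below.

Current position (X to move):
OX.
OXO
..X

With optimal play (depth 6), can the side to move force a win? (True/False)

X winning at [OX./OXO/..X]: True

p1 X@[OX./OXO/..X]: (0,2)[OXX/OXO/..X]+1* (2,0)[OX./OXO/X.X]+1 (2,1)[OX./OXO/.XX]+1
p2 O@[OXX/OXO/..X]: (2,0)[OXX/OXO/O.X]-1* (2,1)[OXX/OXO/.OX]-1
p3 X@[OXX/OXO/O.X]: (2,1)[OXX/OXO/OXX]+1*
p4 O@[OXX/OXO/OXX] terminal -1; root [OX./OXO/..X] d6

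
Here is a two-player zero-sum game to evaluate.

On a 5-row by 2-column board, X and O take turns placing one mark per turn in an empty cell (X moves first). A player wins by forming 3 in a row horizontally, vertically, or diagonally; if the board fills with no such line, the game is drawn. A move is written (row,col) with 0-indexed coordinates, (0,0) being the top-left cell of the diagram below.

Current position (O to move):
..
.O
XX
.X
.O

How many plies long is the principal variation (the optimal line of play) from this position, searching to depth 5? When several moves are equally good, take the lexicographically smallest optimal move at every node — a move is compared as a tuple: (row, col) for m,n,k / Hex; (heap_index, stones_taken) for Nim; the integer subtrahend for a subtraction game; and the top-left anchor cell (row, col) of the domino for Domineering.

PV length from [../.O/XX/.X/.O]: 5 plies

ply 1, O at ../.O/XX/.X/.O | (0,0)=-1→O./.O/XX/.X/.O; (0,1)=-1→.O/.O/XX/.X/.O; (1,0)=+0→../OO/XX/.X/.O*; (3,0)=+0→../.O/XX/OX/.O; (4,0)=-1→../.O/XX/.X/OO
ply 2, X at ../OO/XX/.X/.O | (0,0)=+0→X./OO/XX/.X/.O*; (0,1)=+0→.X/OO/XX/.X/.O; (3,0)=+0→../OO/XX/XX/.O; (4,0)=+0→../OO/XX/.X/XO
ply 3, O at X./OO/XX/.X/.O | (0,1)=+0→XO/OO/XX/.X/.O*; (3,0)=+0→X./OO/XX/OX/.O; (4,0)=+0→X./OO/XX/.X/OO
ply 4, X at XO/OO/XX/.X/.O | (3,0)=+0→XO/OO/XX/XX/.O*; (4,0)=+0→XO/OO/XX/.X/XO
ply 5, O at XO/OO/XX/XX/.O | (4,0)=+0→XO/OO/XX/XX/OO*
ply 6: XO/OO/XX/XX/OO is terminal +0 (X); from ../.O/XX/.X/.O depth 5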